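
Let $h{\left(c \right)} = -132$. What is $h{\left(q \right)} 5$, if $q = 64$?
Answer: $-660$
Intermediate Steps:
$h{\left(q \right)} 5 = \left(-132\right) 5 = -660$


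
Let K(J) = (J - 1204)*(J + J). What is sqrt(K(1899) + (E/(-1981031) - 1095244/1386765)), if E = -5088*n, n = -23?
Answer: sqrt(2213529954346982305712990224510)/915741484905 ≈ 1624.7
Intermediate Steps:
K(J) = 2*J*(-1204 + J) (K(J) = (-1204 + J)*(2*J) = 2*J*(-1204 + J))
E = 117024 (E = -5088*(-23) = 117024)
sqrt(K(1899) + (E/(-1981031) - 1095244/1386765)) = sqrt(2*1899*(-1204 + 1899) + (117024/(-1981031) - 1095244/1386765)) = sqrt(2*1899*695 + (117024*(-1/1981031) - 1095244*1/1386765)) = sqrt(2639610 + (-117024/1981031 - 1095244/1386765)) = sqrt(2639610 - 2331997103924/2747224454715) = sqrt(7251598810913157226/2747224454715) = sqrt(2213529954346982305712990224510)/915741484905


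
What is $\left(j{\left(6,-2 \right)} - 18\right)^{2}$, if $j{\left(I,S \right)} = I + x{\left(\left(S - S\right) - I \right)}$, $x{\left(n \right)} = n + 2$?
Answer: $256$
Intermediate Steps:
$x{\left(n \right)} = 2 + n$
$j{\left(I,S \right)} = 2$ ($j{\left(I,S \right)} = I + \left(2 + \left(\left(S - S\right) - I\right)\right) = I + \left(2 + \left(0 - I\right)\right) = I - \left(-2 + I\right) = 2$)
$\left(j{\left(6,-2 \right)} - 18\right)^{2} = \left(2 - 18\right)^{2} = \left(-16\right)^{2} = 256$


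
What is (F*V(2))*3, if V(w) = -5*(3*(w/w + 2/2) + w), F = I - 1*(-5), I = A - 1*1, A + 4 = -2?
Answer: 240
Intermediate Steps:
A = -6 (A = -4 - 2 = -6)
I = -7 (I = -6 - 1*1 = -6 - 1 = -7)
F = -2 (F = -7 - 1*(-5) = -7 + 5 = -2)
V(w) = -30 - 5*w (V(w) = -5*(3*(1 + 2*(½)) + w) = -5*(3*(1 + 1) + w) = -5*(3*2 + w) = -5*(6 + w) = -30 - 5*w)
(F*V(2))*3 = -2*(-30 - 5*2)*3 = -2*(-30 - 10)*3 = -2*(-40)*3 = 80*3 = 240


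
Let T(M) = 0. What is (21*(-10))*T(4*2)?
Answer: 0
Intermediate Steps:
(21*(-10))*T(4*2) = (21*(-10))*0 = -210*0 = 0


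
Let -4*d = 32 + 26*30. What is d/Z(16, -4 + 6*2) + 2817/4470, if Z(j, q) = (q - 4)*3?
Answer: -145601/8940 ≈ -16.286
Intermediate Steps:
d = -203 (d = -(32 + 26*30)/4 = -(32 + 780)/4 = -¼*812 = -203)
Z(j, q) = -12 + 3*q (Z(j, q) = (-4 + q)*3 = -12 + 3*q)
d/Z(16, -4 + 6*2) + 2817/4470 = -203/(-12 + 3*(-4 + 6*2)) + 2817/4470 = -203/(-12 + 3*(-4 + 12)) + 2817*(1/4470) = -203/(-12 + 3*8) + 939/1490 = -203/(-12 + 24) + 939/1490 = -203/12 + 939/1490 = -145601/8940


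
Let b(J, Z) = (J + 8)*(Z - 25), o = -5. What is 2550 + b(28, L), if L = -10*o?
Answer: 3450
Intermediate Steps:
L = 50 (L = -10*(-5) = 50)
b(J, Z) = (-25 + Z)*(8 + J) (b(J, Z) = (8 + J)*(-25 + Z) = (-25 + Z)*(8 + J))
2550 + b(28, L) = 2550 + (-200 - 25*28 + 8*50 + 28*50) = 2550 + (-200 - 700 + 400 + 1400) = 2550 + 900 = 3450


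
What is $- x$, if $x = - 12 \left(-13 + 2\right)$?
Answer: $-132$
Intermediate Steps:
$x = 132$ ($x = \left(-12\right) \left(-11\right) = 132$)
$- x = \left(-1\right) 132 = -132$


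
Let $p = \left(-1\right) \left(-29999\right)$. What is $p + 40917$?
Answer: $70916$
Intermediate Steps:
$p = 29999$
$p + 40917 = 29999 + 40917 = 70916$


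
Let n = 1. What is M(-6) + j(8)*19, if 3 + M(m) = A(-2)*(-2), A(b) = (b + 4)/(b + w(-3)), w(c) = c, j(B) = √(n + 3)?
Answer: 179/5 ≈ 35.800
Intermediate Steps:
j(B) = 2 (j(B) = √(1 + 3) = √4 = 2)
A(b) = (4 + b)/(-3 + b) (A(b) = (b + 4)/(b - 3) = (4 + b)/(-3 + b))
M(m) = -11/5 (M(m) = -3 + ((4 - 2)/(-3 - 2))*(-2) = -3 + (2/(-5))*(-2) = -3 - ⅕*2*(-2) = -3 - ⅖*(-2) = -3 + ⅘ = -11/5)
M(-6) + j(8)*19 = -11/5 + 2*19 = -11/5 + 38 = 179/5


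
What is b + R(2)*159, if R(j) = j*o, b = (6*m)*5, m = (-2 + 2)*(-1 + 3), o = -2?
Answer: -636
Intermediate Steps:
m = 0 (m = 0*2 = 0)
b = 0 (b = (6*0)*5 = 0*5 = 0)
R(j) = -2*j (R(j) = j*(-2) = -2*j)
b + R(2)*159 = 0 - 2*2*159 = 0 - 4*159 = 0 - 636 = -636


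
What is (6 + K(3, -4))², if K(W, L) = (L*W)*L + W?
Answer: 3249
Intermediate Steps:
K(W, L) = W + W*L² (K(W, L) = W*L² + W = W + W*L²)
(6 + K(3, -4))² = (6 + 3*(1 + (-4)²))² = (6 + 3*(1 + 16))² = (6 + 3*17)² = (6 + 51)² = 57² = 3249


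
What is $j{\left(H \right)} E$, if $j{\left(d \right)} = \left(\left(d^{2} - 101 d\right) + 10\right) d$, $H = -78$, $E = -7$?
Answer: $7628712$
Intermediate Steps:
$j{\left(d \right)} = d \left(10 + d^{2} - 101 d\right)$ ($j{\left(d \right)} = \left(10 + d^{2} - 101 d\right) d = d \left(10 + d^{2} - 101 d\right)$)
$j{\left(H \right)} E = - 78 \left(10 + \left(-78\right)^{2} - -7878\right) \left(-7\right) = - 78 \left(10 + 6084 + 7878\right) \left(-7\right) = \left(-78\right) 13972 \left(-7\right) = \left(-1089816\right) \left(-7\right) = 7628712$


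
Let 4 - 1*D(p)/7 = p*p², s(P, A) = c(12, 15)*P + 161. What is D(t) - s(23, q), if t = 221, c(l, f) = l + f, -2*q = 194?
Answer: -75557781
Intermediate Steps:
q = -97 (q = -½*194 = -97)
c(l, f) = f + l
s(P, A) = 161 + 27*P (s(P, A) = (15 + 12)*P + 161 = 27*P + 161 = 161 + 27*P)
D(p) = 28 - 7*p³ (D(p) = 28 - 7*p*p² = 28 - 7*p³)
D(t) - s(23, q) = (28 - 7*221³) - (161 + 27*23) = (28 - 7*10793861) - (161 + 621) = (28 - 75557027) - 1*782 = -75556999 - 782 = -75557781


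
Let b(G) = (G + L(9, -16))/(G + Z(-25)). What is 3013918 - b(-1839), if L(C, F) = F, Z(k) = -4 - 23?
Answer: 5623969133/1866 ≈ 3.0139e+6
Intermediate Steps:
Z(k) = -27
b(G) = (-16 + G)/(-27 + G) (b(G) = (G - 16)/(G - 27) = (-16 + G)/(-27 + G))
3013918 - b(-1839) = 3013918 - (-16 - 1839)/(-27 - 1839) = 3013918 - (-1855)/(-1866) = 3013918 - (-1)*(-1855)/1866 = 3013918 - 1*1855/1866 = 3013918 - 1855/1866 = 5623969133/1866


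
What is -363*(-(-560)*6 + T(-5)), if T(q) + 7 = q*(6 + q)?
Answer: -1215324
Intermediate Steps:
T(q) = -7 + q*(6 + q)
-363*(-(-560)*6 + T(-5)) = -363*(-(-560)*6 + (-7 + (-5)**2 + 6*(-5))) = -363*(-70*(-48) + (-7 + 25 - 30)) = -363*(3360 - 12) = -363*3348 = -1215324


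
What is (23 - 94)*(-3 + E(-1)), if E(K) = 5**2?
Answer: -1562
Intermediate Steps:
E(K) = 25
(23 - 94)*(-3 + E(-1)) = (23 - 94)*(-3 + 25) = -71*22 = -1562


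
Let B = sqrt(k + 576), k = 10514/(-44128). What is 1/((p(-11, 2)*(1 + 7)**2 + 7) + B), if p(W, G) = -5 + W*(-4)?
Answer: 7889456/19745493567 - 4*sqrt(357515797)/19745493567 ≈ 0.00039573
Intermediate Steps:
p(W, G) = -5 - 4*W
k = -751/3152 (k = 10514*(-1/44128) = -751/3152 ≈ -0.23826)
B = sqrt(357515797)/788 (B = sqrt(-751/3152 + 576) = sqrt(1814801/3152) = sqrt(357515797)/788 ≈ 23.995)
1/((p(-11, 2)*(1 + 7)**2 + 7) + B) = 1/(((-5 - 4*(-11))*(1 + 7)**2 + 7) + sqrt(357515797)/788) = 1/(((-5 + 44)*8**2 + 7) + sqrt(357515797)/788) = 1/((39*64 + 7) + sqrt(357515797)/788) = 1/((2496 + 7) + sqrt(357515797)/788) = 1/(2503 + sqrt(357515797)/788)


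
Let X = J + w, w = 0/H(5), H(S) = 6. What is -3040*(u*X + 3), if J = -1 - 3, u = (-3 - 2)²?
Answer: 294880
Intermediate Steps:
u = 25 (u = (-5)² = 25)
J = -4
w = 0 (w = 0/6 = 0*(⅙) = 0)
X = -4 (X = -4 + 0 = -4)
-3040*(u*X + 3) = -3040*(25*(-4) + 3) = -3040*(-100 + 3) = -3040*(-97) = 294880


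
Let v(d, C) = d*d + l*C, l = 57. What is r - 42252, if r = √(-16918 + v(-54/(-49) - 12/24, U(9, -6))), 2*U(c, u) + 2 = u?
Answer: -42252 + I*√164666703/98 ≈ -42252.0 + 130.94*I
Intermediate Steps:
U(c, u) = -1 + u/2
v(d, C) = d² + 57*C (v(d, C) = d*d + 57*C = d² + 57*C)
r = I*√164666703/98 (r = √(-16918 + ((-54/(-49) - 12/24)² + 57*(-1 + (½)*(-6)))) = √(-16918 + ((-54*(-1/49) - 12*1/24)² + 57*(-1 - 3))) = √(-16918 + ((54/49 - ½)² + 57*(-4))) = √(-16918 + ((59/98)² - 228)) = √(-16918 + (3481/9604 - 228)) = √(-16918 - 2186231/9604) = √(-164666703/9604) = I*√164666703/98 ≈ 130.94*I)
r - 42252 = I*√164666703/98 - 42252 = -42252 + I*√164666703/98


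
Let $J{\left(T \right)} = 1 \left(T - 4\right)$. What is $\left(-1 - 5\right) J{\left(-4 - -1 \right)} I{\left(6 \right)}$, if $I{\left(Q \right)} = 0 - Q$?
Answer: $-252$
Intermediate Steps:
$J{\left(T \right)} = -4 + T$ ($J{\left(T \right)} = 1 \left(-4 + T\right) = -4 + T$)
$I{\left(Q \right)} = - Q$
$\left(-1 - 5\right) J{\left(-4 - -1 \right)} I{\left(6 \right)} = \left(-1 - 5\right) \left(-4 - 3\right) \left(\left(-1\right) 6\right) = - 6 \left(-4 + \left(-4 + 1\right)\right) \left(-6\right) = - 6 \left(-4 - 3\right) \left(-6\right) = \left(-6\right) \left(-7\right) \left(-6\right) = 42 \left(-6\right) = -252$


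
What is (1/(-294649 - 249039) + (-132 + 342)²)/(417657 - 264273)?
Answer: 23976640799/83393040192 ≈ 0.28751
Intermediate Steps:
(1/(-294649 - 249039) + (-132 + 342)²)/(417657 - 264273) = (1/(-543688) + 210²)/153384 = (-1/543688 + 44100)*(1/153384) = (23976640799/543688)*(1/153384) = 23976640799/83393040192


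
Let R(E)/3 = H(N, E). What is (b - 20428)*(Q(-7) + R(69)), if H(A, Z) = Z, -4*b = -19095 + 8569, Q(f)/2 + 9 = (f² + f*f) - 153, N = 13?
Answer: -2811847/2 ≈ -1.4059e+6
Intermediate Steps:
Q(f) = -324 + 4*f² (Q(f) = -18 + 2*((f² + f*f) - 153) = -18 + 2*((f² + f²) - 153) = -18 + 2*(2*f² - 153) = -18 + 2*(-153 + 2*f²) = -18 + (-306 + 4*f²) = -324 + 4*f²)
b = 5263/2 (b = -(-19095 + 8569)/4 = -¼*(-10526) = 5263/2 ≈ 2631.5)
R(E) = 3*E
(b - 20428)*(Q(-7) + R(69)) = (5263/2 - 20428)*((-324 + 4*(-7)²) + 3*69) = -35593*((-324 + 4*49) + 207)/2 = -35593*((-324 + 196) + 207)/2 = -35593*(-128 + 207)/2 = -35593/2*79 = -2811847/2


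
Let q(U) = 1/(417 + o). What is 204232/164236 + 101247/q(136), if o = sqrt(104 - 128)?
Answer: 1733510989999/41059 + 202494*I*sqrt(6) ≈ 4.222e+7 + 4.9601e+5*I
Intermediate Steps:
o = 2*I*sqrt(6) (o = sqrt(-24) = 2*I*sqrt(6) ≈ 4.899*I)
q(U) = 1/(417 + 2*I*sqrt(6))
204232/164236 + 101247/q(136) = 204232/164236 + 101247/(139/57971 - 2*I*sqrt(6)/173913) = 204232*(1/164236) + 101247/(139/57971 - 2*I*sqrt(6)/173913) = 51058/41059 + 101247/(139/57971 - 2*I*sqrt(6)/173913)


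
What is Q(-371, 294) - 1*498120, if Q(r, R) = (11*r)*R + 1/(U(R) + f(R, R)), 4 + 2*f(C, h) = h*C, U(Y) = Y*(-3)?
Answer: -71880337955/42334 ≈ -1.6979e+6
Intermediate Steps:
U(Y) = -3*Y
f(C, h) = -2 + C*h/2 (f(C, h) = -2 + (h*C)/2 = -2 + (C*h)/2 = -2 + C*h/2)
Q(r, R) = 1/(-2 + R²/2 - 3*R) + 11*R*r (Q(r, R) = (11*r)*R + 1/(-3*R + (-2 + R*R/2)) = 11*R*r + 1/(-3*R + (-2 + R²/2)) = 11*R*r + 1/(-2 + R²/2 - 3*R) = 1/(-2 + R²/2 - 3*R) + 11*R*r)
Q(-371, 294) - 1*498120 = (-2 + 66*(-371)*294² - 11*294*(-371)*(-4 + 294²))/(4 - 1*294² + 6*294) - 1*498120 = (-2 + 66*(-371)*86436 - 11*294*(-371)*(-4 + 86436))/(4 - 1*86436 + 1764) - 498120 = (-2 - 2116471896 - 11*294*(-371)*86432)/(4 - 86436 + 1764) - 498120 = (-2 - 2116471896 + 103702323648)/(-84668) - 498120 = -1/84668*101585851750 - 498120 = -50792925875/42334 - 498120 = -71880337955/42334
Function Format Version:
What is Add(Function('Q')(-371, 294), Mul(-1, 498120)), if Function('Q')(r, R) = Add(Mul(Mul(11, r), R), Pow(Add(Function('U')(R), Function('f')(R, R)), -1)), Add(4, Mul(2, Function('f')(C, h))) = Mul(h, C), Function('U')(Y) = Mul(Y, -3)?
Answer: Rational(-71880337955, 42334) ≈ -1.6979e+6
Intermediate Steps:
Function('U')(Y) = Mul(-3, Y)
Function('f')(C, h) = Add(-2, Mul(Rational(1, 2), C, h)) (Function('f')(C, h) = Add(-2, Mul(Rational(1, 2), Mul(h, C))) = Add(-2, Mul(Rational(1, 2), Mul(C, h))) = Add(-2, Mul(Rational(1, 2), C, h)))
Function('Q')(r, R) = Add(Pow(Add(-2, Mul(Rational(1, 2), Pow(R, 2)), Mul(-3, R)), -1), Mul(11, R, r)) (Function('Q')(r, R) = Add(Mul(Mul(11, r), R), Pow(Add(Mul(-3, R), Add(-2, Mul(Rational(1, 2), R, R))), -1)) = Add(Mul(11, R, r), Pow(Add(Mul(-3, R), Add(-2, Mul(Rational(1, 2), Pow(R, 2)))), -1)) = Add(Mul(11, R, r), Pow(Add(-2, Mul(Rational(1, 2), Pow(R, 2)), Mul(-3, R)), -1)) = Add(Pow(Add(-2, Mul(Rational(1, 2), Pow(R, 2)), Mul(-3, R)), -1), Mul(11, R, r)))
Add(Function('Q')(-371, 294), Mul(-1, 498120)) = Add(Mul(Pow(Add(4, Mul(-1, Pow(294, 2)), Mul(6, 294)), -1), Add(-2, Mul(66, -371, Pow(294, 2)), Mul(-11, 294, -371, Add(-4, Pow(294, 2))))), Mul(-1, 498120)) = Add(Mul(Pow(Add(4, Mul(-1, 86436), 1764), -1), Add(-2, Mul(66, -371, 86436), Mul(-11, 294, -371, Add(-4, 86436)))), -498120) = Add(Mul(Pow(Add(4, -86436, 1764), -1), Add(-2, -2116471896, Mul(-11, 294, -371, 86432))), -498120) = Add(Mul(Pow(-84668, -1), Add(-2, -2116471896, 103702323648)), -498120) = Add(Mul(Rational(-1, 84668), 101585851750), -498120) = Add(Rational(-50792925875, 42334), -498120) = Rational(-71880337955, 42334)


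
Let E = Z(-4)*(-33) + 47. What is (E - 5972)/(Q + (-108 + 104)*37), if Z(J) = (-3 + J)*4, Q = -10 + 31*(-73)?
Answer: 1667/807 ≈ 2.0657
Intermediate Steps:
Q = -2273 (Q = -10 - 2263 = -2273)
Z(J) = -12 + 4*J
E = 971 (E = (-12 + 4*(-4))*(-33) + 47 = (-12 - 16)*(-33) + 47 = -28*(-33) + 47 = 924 + 47 = 971)
(E - 5972)/(Q + (-108 + 104)*37) = (971 - 5972)/(-2273 + (-108 + 104)*37) = -5001/(-2273 - 4*37) = -5001/(-2273 - 148) = -5001/(-2421) = -5001*(-1/2421) = 1667/807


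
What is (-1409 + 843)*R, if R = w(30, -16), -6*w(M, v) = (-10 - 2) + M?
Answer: 1698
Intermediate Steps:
w(M, v) = 2 - M/6 (w(M, v) = -((-10 - 2) + M)/6 = -(-12 + M)/6 = 2 - M/6)
R = -3 (R = 2 - 1/6*30 = 2 - 5 = -3)
(-1409 + 843)*R = (-1409 + 843)*(-3) = -566*(-3) = 1698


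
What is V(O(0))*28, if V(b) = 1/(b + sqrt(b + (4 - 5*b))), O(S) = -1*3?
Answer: 28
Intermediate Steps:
O(S) = -3
V(b) = 1/(b + sqrt(4 - 4*b))
V(O(0))*28 = 28/(-3 + 2*sqrt(1 - 1*(-3))) = 28/(-3 + 2*sqrt(1 + 3)) = 28/(-3 + 2*sqrt(4)) = 28/(-3 + 2*2) = 28/(-3 + 4) = 28/1 = 1*28 = 28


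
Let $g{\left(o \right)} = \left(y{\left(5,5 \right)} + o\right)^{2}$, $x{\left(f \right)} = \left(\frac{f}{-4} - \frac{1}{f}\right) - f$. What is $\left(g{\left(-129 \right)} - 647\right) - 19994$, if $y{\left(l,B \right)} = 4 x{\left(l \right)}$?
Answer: $\frac{83051}{25} \approx 3322.0$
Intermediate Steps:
$x{\left(f \right)} = - \frac{1}{f} - \frac{5 f}{4}$ ($x{\left(f \right)} = \left(f \left(- \frac{1}{4}\right) - \frac{1}{f}\right) - f = \left(- \frac{f}{4} - \frac{1}{f}\right) - f = \left(- \frac{1}{f} - \frac{f}{4}\right) - f = - \frac{1}{f} - \frac{5 f}{4}$)
$y{\left(l,B \right)} = - 5 l - \frac{4}{l}$ ($y{\left(l,B \right)} = 4 \left(- \frac{1}{l} - \frac{5 l}{4}\right) = - 5 l - \frac{4}{l}$)
$g{\left(o \right)} = \left(- \frac{129}{5} + o\right)^{2}$ ($g{\left(o \right)} = \left(\left(\left(-5\right) 5 - \frac{4}{5}\right) + o\right)^{2} = \left(\left(-25 - \frac{4}{5}\right) + o\right)^{2} = \left(- \frac{129}{5} + o\right)^{2}$)
$\left(g{\left(-129 \right)} - 647\right) - 19994 = \left(\frac{\left(-129 + 5 \left(-129\right)\right)^{2}}{25} - 647\right) - 19994 = \left(\frac{\left(-129 - 645\right)^{2}}{25} - 647\right) - 19994 = \left(\frac{\left(-774\right)^{2}}{25} - 647\right) - 19994 = \left(\frac{1}{25} \cdot 599076 - 647\right) - 19994 = \left(\frac{599076}{25} - 647\right) - 19994 = \frac{582901}{25} - 19994 = \frac{83051}{25}$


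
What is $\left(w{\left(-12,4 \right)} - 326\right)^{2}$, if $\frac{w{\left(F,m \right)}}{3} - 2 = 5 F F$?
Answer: $3385600$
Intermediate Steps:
$w{\left(F,m \right)} = 6 + 15 F^{2}$ ($w{\left(F,m \right)} = 6 + 3 \cdot 5 F F = 6 + 3 \cdot 5 F^{2} = 6 + 15 F^{2}$)
$\left(w{\left(-12,4 \right)} - 326\right)^{2} = \left(\left(6 + 15 \left(-12\right)^{2}\right) - 326\right)^{2} = \left(\left(6 + 15 \cdot 144\right) - 326\right)^{2} = \left(\left(6 + 2160\right) - 326\right)^{2} = \left(2166 - 326\right)^{2} = 1840^{2} = 3385600$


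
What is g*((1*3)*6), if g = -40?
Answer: -720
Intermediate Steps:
g*((1*3)*6) = -40*1*3*6 = -120*6 = -40*18 = -720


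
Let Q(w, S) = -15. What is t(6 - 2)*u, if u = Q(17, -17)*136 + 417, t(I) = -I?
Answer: 6492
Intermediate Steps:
u = -1623 (u = -15*136 + 417 = -2040 + 417 = -1623)
t(6 - 2)*u = -(6 - 2)*(-1623) = -1*4*(-1623) = -4*(-1623) = 6492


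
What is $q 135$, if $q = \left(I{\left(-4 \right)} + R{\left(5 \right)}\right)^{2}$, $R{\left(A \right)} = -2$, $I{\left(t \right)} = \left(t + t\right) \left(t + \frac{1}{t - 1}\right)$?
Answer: $\frac{674028}{5} \approx 1.3481 \cdot 10^{5}$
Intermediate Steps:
$I{\left(t \right)} = 2 t \left(t + \frac{1}{-1 + t}\right)$
$q = \frac{24964}{25}$ ($q = \left(2 \left(-4\right) \frac{1}{-1 - 4} \left(1 + \left(-4\right)^{2} - -4\right) - 2\right)^{2} = \left(2 \left(-4\right) \frac{1}{-5} \left(1 + 16 + 4\right) - 2\right)^{2} = \left(2 \left(-4\right) \left(- \frac{1}{5}\right) 21 - 2\right)^{2} = \left(\frac{168}{5} - 2\right)^{2} = \left(\frac{158}{5}\right)^{2} = \frac{24964}{25} \approx 998.56$)
$q 135 = \frac{24964}{25} \cdot 135 = \frac{674028}{5}$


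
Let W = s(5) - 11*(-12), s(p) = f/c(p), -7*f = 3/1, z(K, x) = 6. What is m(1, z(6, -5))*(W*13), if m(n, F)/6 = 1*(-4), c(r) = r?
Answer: -1440504/35 ≈ -41157.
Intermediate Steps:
f = -3/7 (f = -3/(7*1) = -3/7 ≈ -0.42857)
s(p) = -3/(7*p)
m(n, F) = -24 (m(n, F) = 6*(1*(-4)) = 6*(-4) = -24)
W = 4617/35 (W = -3/7/5 - 11*(-12) = -3/7*⅕ + 132 = -3/35 + 132 = 4617/35 ≈ 131.91)
m(1, z(6, -5))*(W*13) = -110808*13/35 = -24*60021/35 = -1440504/35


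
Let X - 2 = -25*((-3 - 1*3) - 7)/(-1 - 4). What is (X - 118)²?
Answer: 32761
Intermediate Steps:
X = -63 (X = 2 - 25*((-3 - 1*3) - 7)/(-1 - 4) = 2 - 25*((-3 - 3) - 7)/(-5) = 2 - 25*(-6 - 7)*(-1)/5 = 2 - (-325)*(-1)/5 = 2 - 25*13/5 = 2 - 65 = -63)
(X - 118)² = (-63 - 118)² = (-181)² = 32761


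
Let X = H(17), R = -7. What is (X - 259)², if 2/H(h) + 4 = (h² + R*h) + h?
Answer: 2246286025/33489 ≈ 67075.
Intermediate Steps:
H(h) = 2/(-4 + h² - 6*h) (H(h) = 2/(-4 + ((h² - 7*h) + h)) = 2/(-4 + (h² - 6*h)) = 2/(-4 + h² - 6*h))
X = 2/183 (X = 2/(-4 + 17² - 6*17) = 2/(-4 + 289 - 102) = 2/183 ≈ 0.010929)
(X - 259)² = (2/183 - 259)² = (-47395/183)² = 2246286025/33489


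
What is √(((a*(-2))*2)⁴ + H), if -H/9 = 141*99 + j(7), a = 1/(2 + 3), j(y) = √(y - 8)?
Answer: √(-78519119 - 5625*I)/25 ≈ 0.012696 - 354.44*I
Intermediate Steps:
j(y) = √(-8 + y)
a = ⅕ (a = 1/5 = ⅕ ≈ 0.20000)
H = -125631 - 9*I (H = -9*(141*99 + √(-8 + 7)) = -9*(13959 + √(-1)) = -9*(13959 + I) = -125631 - 9*I ≈ -1.2563e+5 - 9.0*I)
√(((a*(-2))*2)⁴ + H) = √((((⅕)*(-2))*2)⁴ + (-125631 - 9*I)) = √((-⅖*2)⁴ + (-125631 - 9*I)) = √((-⅘)⁴ + (-125631 - 9*I)) = √(256/625 + (-125631 - 9*I)) = √(-78519119/625 - 9*I)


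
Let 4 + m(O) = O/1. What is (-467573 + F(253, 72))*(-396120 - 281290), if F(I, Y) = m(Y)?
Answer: 316692562050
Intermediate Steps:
m(O) = -4 + O (m(O) = -4 + O/1 = -4 + O*1 = -4 + O)
F(I, Y) = -4 + Y
(-467573 + F(253, 72))*(-396120 - 281290) = (-467573 + (-4 + 72))*(-396120 - 281290) = (-467573 + 68)*(-677410) = -467505*(-677410) = 316692562050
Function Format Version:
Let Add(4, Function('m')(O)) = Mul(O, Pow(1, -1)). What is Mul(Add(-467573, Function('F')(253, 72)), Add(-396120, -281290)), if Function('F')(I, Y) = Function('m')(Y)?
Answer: 316692562050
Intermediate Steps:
Function('m')(O) = Add(-4, O) (Function('m')(O) = Add(-4, Mul(O, Pow(1, -1))) = Add(-4, Mul(O, 1)) = Add(-4, O))
Function('F')(I, Y) = Add(-4, Y)
Mul(Add(-467573, Function('F')(253, 72)), Add(-396120, -281290)) = Mul(Add(-467573, Add(-4, 72)), Add(-396120, -281290)) = Mul(Add(-467573, 68), -677410) = Mul(-467505, -677410) = 316692562050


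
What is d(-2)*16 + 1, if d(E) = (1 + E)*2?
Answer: -31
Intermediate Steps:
d(E) = 2 + 2*E
d(-2)*16 + 1 = (2 + 2*(-2))*16 + 1 = (2 - 4)*16 + 1 = -2*16 + 1 = -32 + 1 = -31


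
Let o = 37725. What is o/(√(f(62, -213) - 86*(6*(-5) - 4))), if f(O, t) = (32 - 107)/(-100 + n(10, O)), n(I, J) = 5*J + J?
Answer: 150900*√13519301/795253 ≈ 697.69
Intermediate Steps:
n(I, J) = 6*J
f(O, t) = -75/(-100 + 6*O) (f(O, t) = (32 - 107)/(-100 + 6*O) = -75/(-100 + 6*O))
o/(√(f(62, -213) - 86*(6*(-5) - 4))) = 37725/(√(-75/(-100 + 6*62) - 86*(6*(-5) - 4))) = 37725/(√(-75/(-100 + 372) - 86*(-30 - 4))) = 37725/(√(-75/272 - 86*(-34))) = 37725/(√(-75*1/272 + 2924)) = 37725/(√(-75/272 + 2924)) = 37725/(√(795253/272)) = 37725/((√13519301/68)) = 37725*(4*√13519301/795253) = 150900*√13519301/795253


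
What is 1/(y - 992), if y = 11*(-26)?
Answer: -1/1278 ≈ -0.00078247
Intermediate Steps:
y = -286
1/(y - 992) = 1/(-286 - 992) = 1/(-1278) = -1/1278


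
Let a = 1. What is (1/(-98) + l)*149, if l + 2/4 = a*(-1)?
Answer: -11026/49 ≈ -225.02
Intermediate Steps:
l = -3/2 (l = -1/2 + 1*(-1) = -1/2 - 1 = -3/2 ≈ -1.5000)
(1/(-98) + l)*149 = (1/(-98) - 3/2)*149 = (-1/98 - 3/2)*149 = -74/49*149 = -11026/49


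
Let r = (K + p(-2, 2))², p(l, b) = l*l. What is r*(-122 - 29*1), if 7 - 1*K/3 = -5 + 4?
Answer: -118384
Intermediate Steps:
p(l, b) = l²
K = 24 (K = 21 - 3*(-5 + 4) = 21 - 3*(-1) = 21 + 3 = 24)
r = 784 (r = (24 + (-2)²)² = (24 + 4)² = 28² = 784)
r*(-122 - 29*1) = 784*(-122 - 29*1) = 784*(-122 - 29) = 784*(-151) = -118384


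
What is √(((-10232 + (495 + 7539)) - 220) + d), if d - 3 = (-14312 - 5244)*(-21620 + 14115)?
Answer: √146765365 ≈ 12115.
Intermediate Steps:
d = 146767783 (d = 3 + (-14312 - 5244)*(-21620 + 14115) = 3 - 19556*(-7505) = 3 + 146767780 = 146767783)
√(((-10232 + (495 + 7539)) - 220) + d) = √(((-10232 + (495 + 7539)) - 220) + 146767783) = √(((-10232 + 8034) - 220) + 146767783) = √((-2198 - 220) + 146767783) = √(-2418 + 146767783) = √146765365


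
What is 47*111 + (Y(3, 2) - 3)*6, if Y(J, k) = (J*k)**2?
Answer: 5415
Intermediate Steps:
Y(J, k) = J**2*k**2
47*111 + (Y(3, 2) - 3)*6 = 47*111 + (3**2*2**2 - 3)*6 = 5217 + (9*4 - 3)*6 = 5217 + (36 - 3)*6 = 5217 + 33*6 = 5217 + 198 = 5415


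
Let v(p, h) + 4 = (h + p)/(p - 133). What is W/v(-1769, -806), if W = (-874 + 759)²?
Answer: -25153950/5033 ≈ -4997.8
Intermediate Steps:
v(p, h) = -4 + (h + p)/(-133 + p) (v(p, h) = -4 + (h + p)/(p - 133) = -4 + (h + p)/(-133 + p))
W = 13225 (W = (-115)² = 13225)
W/v(-1769, -806) = 13225/(((532 - 806 - 3*(-1769))/(-133 - 1769))) = 13225/(((532 - 806 + 5307)/(-1902))) = 13225/((-1/1902*5033)) = 13225/(-5033/1902) = 13225*(-1902/5033) = -25153950/5033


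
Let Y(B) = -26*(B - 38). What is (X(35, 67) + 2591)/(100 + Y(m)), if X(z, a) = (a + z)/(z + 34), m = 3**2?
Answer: 59627/19642 ≈ 3.0357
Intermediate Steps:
m = 9
Y(B) = 988 - 26*B (Y(B) = -26*(-38 + B) = 988 - 26*B)
X(z, a) = (a + z)/(34 + z)
(X(35, 67) + 2591)/(100 + Y(m)) = ((67 + 35)/(34 + 35) + 2591)/(100 + (988 - 26*9)) = (102/69 + 2591)/(100 + (988 - 234)) = ((1/69)*102 + 2591)/(100 + 754) = (34/23 + 2591)/854 = (59627/23)*(1/854) = 59627/19642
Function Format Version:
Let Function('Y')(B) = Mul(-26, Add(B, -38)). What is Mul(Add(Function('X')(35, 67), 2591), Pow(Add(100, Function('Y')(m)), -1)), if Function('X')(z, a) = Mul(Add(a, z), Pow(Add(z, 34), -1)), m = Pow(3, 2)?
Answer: Rational(59627, 19642) ≈ 3.0357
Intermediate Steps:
m = 9
Function('Y')(B) = Add(988, Mul(-26, B)) (Function('Y')(B) = Mul(-26, Add(-38, B)) = Add(988, Mul(-26, B)))
Function('X')(z, a) = Mul(Pow(Add(34, z), -1), Add(a, z)) (Function('X')(z, a) = Mul(Add(a, z), Pow(Add(34, z), -1)) = Mul(Pow(Add(34, z), -1), Add(a, z)))
Mul(Add(Function('X')(35, 67), 2591), Pow(Add(100, Function('Y')(m)), -1)) = Mul(Add(Mul(Pow(Add(34, 35), -1), Add(67, 35)), 2591), Pow(Add(100, Add(988, Mul(-26, 9))), -1)) = Mul(Add(Mul(Pow(69, -1), 102), 2591), Pow(Add(100, Add(988, -234)), -1)) = Mul(Add(Mul(Rational(1, 69), 102), 2591), Pow(Add(100, 754), -1)) = Mul(Add(Rational(34, 23), 2591), Pow(854, -1)) = Mul(Rational(59627, 23), Rational(1, 854)) = Rational(59627, 19642)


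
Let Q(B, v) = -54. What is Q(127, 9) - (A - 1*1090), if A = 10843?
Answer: -9807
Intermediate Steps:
Q(127, 9) - (A - 1*1090) = -54 - (10843 - 1*1090) = -54 - (10843 - 1090) = -54 - 1*9753 = -54 - 9753 = -9807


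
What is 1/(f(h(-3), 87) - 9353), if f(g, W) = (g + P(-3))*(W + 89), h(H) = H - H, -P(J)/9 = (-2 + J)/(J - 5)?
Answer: -1/10343 ≈ -9.6684e-5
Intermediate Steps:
P(J) = -9*(-2 + J)/(-5 + J) (P(J) = -9*(-2 + J)/(J - 5) = -9*(-2 + J)/(-5 + J))
h(H) = 0
f(g, W) = (89 + W)*(-45/8 + g) (f(g, W) = (g + 9*(2 - 1*(-3))/(-5 - 3))*(W + 89) = (g + 9*(2 + 3)/(-8))*(89 + W) = (g + 9*(-⅛)*5)*(89 + W) = (g - 45/8)*(89 + W) = (-45/8 + g)*(89 + W) = (89 + W)*(-45/8 + g))
1/(f(h(-3), 87) - 9353) = 1/((-4005/8 + 89*0 - 45/8*87 + 87*0) - 9353) = 1/((-4005/8 + 0 - 3915/8 + 0) - 9353) = 1/(-990 - 9353) = 1/(-10343) = -1/10343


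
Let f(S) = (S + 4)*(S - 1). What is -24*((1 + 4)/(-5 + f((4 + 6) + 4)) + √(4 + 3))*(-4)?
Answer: 480/229 + 96*√7 ≈ 256.09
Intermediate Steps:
f(S) = (-1 + S)*(4 + S) (f(S) = (4 + S)*(-1 + S) = (-1 + S)*(4 + S))
-24*((1 + 4)/(-5 + f((4 + 6) + 4)) + √(4 + 3))*(-4) = -24*((1 + 4)/(-5 + (-4 + ((4 + 6) + 4)² + 3*((4 + 6) + 4))) + √(4 + 3))*(-4) = -24*(5/(-5 + (-4 + (10 + 4)² + 3*(10 + 4))) + √7)*(-4) = -24*(5/(-5 + (-4 + 14² + 3*14)) + √7)*(-4) = -24*(5/(-5 + (-4 + 196 + 42)) + √7)*(-4) = -24*(5/(-5 + 234) + √7)*(-4) = -24*(5/229 + √7)*(-4) = -24*(-20/229 - 4*√7) = 480/229 + 96*√7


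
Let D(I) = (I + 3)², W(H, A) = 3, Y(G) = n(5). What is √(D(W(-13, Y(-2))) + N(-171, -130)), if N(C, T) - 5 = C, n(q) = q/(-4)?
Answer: I*√130 ≈ 11.402*I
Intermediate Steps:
n(q) = -q/4 (n(q) = q*(-¼) = -q/4)
N(C, T) = 5 + C
Y(G) = -5/4 (Y(G) = -¼*5 = -5/4)
D(I) = (3 + I)²
√(D(W(-13, Y(-2))) + N(-171, -130)) = √((3 + 3)² + (5 - 171)) = √(6² - 166) = √(36 - 166) = √(-130) = I*√130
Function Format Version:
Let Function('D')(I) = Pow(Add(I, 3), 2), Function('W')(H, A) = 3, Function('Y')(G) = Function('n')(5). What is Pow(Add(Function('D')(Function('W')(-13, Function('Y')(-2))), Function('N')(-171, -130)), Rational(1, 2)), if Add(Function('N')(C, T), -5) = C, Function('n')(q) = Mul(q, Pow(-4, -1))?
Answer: Mul(I, Pow(130, Rational(1, 2))) ≈ Mul(11.402, I)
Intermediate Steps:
Function('n')(q) = Mul(Rational(-1, 4), q) (Function('n')(q) = Mul(q, Rational(-1, 4)) = Mul(Rational(-1, 4), q))
Function('N')(C, T) = Add(5, C)
Function('Y')(G) = Rational(-5, 4) (Function('Y')(G) = Mul(Rational(-1, 4), 5) = Rational(-5, 4))
Function('D')(I) = Pow(Add(3, I), 2)
Pow(Add(Function('D')(Function('W')(-13, Function('Y')(-2))), Function('N')(-171, -130)), Rational(1, 2)) = Pow(Add(Pow(Add(3, 3), 2), Add(5, -171)), Rational(1, 2)) = Pow(Add(Pow(6, 2), -166), Rational(1, 2)) = Pow(Add(36, -166), Rational(1, 2)) = Pow(-130, Rational(1, 2)) = Mul(I, Pow(130, Rational(1, 2)))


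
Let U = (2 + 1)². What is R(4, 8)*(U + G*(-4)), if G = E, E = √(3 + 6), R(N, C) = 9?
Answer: -27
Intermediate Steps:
U = 9 (U = 3² = 9)
E = 3 (E = √9 = 3)
G = 3
R(4, 8)*(U + G*(-4)) = 9*(9 + 3*(-4)) = 9*(9 - 12) = 9*(-3) = -27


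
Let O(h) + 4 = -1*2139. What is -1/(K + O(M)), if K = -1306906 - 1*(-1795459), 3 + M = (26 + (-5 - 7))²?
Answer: -1/486410 ≈ -2.0559e-6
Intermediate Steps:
M = 193 (M = -3 + (26 + (-5 - 7))² = -3 + (26 - 12)² = -3 + 14² = -3 + 196 = 193)
K = 488553 (K = -1306906 + 1795459 = 488553)
O(h) = -2143 (O(h) = -4 - 1*2139 = -4 - 2139 = -2143)
-1/(K + O(M)) = -1/(488553 - 2143) = -1/486410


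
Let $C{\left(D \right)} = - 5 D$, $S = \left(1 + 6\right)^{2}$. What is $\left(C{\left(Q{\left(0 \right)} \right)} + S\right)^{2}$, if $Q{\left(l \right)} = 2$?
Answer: $1521$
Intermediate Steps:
$S = 49$ ($S = 7^{2} = 49$)
$\left(C{\left(Q{\left(0 \right)} \right)} + S\right)^{2} = \left(\left(-5\right) 2 + 49\right)^{2} = \left(-10 + 49\right)^{2} = 39^{2} = 1521$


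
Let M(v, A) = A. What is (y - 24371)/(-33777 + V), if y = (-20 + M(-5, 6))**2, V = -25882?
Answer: 24175/59659 ≈ 0.40522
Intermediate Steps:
y = 196 (y = (-20 + 6)**2 = (-14)**2 = 196)
(y - 24371)/(-33777 + V) = (196 - 24371)/(-33777 - 25882) = -24175/(-59659) = -24175*(-1/59659) = 24175/59659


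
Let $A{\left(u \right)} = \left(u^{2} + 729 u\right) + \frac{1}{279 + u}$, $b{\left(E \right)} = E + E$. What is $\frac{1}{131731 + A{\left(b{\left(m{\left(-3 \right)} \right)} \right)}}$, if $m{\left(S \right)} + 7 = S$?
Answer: $\frac{259}{30445710} \approx 8.5069 \cdot 10^{-6}$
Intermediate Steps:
$m{\left(S \right)} = -7 + S$
$b{\left(E \right)} = 2 E$
$A{\left(u \right)} = u^{2} + \frac{1}{279 + u} + 729 u$
$\frac{1}{131731 + A{\left(b{\left(m{\left(-3 \right)} \right)} \right)}} = \frac{1}{131731 + \frac{1 + \left(2 \left(-7 - 3\right)\right)^{3} + 1008 \left(2 \left(-7 - 3\right)\right)^{2} + 203391 \cdot 2 \left(-7 - 3\right)}{279 + 2 \left(-7 - 3\right)}} = \frac{1}{131731 + \frac{1 + \left(2 \left(-10\right)\right)^{3} + 1008 \left(2 \left(-10\right)\right)^{2} + 203391 \cdot 2 \left(-10\right)}{279 + 2 \left(-10\right)}} = \frac{1}{131731 + \frac{1 + \left(-20\right)^{3} + 1008 \left(-20\right)^{2} + 203391 \left(-20\right)}{279 - 20}} = \frac{1}{131731 + \frac{1 - 8000 + 1008 \cdot 400 - 4067820}{259}} = \frac{1}{131731 + \frac{1 - 8000 + 403200 - 4067820}{259}} = \frac{1}{131731 + \frac{1}{259} \left(-3672619\right)} = \frac{1}{131731 - \frac{3672619}{259}} = \frac{1}{\frac{30445710}{259}} = \frac{259}{30445710}$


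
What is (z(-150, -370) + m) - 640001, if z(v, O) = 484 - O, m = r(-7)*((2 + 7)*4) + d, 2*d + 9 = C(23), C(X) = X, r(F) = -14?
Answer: -639644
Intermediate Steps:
d = 7 (d = -9/2 + (½)*23 = -9/2 + 23/2 = 7)
m = -497 (m = -14*(2 + 7)*4 + 7 = -126*4 + 7 = -14*36 + 7 = -504 + 7 = -497)
(z(-150, -370) + m) - 640001 = ((484 - 1*(-370)) - 497) - 640001 = ((484 + 370) - 497) - 640001 = (854 - 497) - 640001 = 357 - 640001 = -639644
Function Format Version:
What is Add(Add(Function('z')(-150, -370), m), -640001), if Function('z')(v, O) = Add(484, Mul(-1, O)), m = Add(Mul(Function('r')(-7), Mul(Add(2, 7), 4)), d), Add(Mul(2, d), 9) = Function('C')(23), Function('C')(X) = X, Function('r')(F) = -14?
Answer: -639644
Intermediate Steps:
d = 7 (d = Add(Rational(-9, 2), Mul(Rational(1, 2), 23)) = Add(Rational(-9, 2), Rational(23, 2)) = 7)
m = -497 (m = Add(Mul(-14, Mul(Add(2, 7), 4)), 7) = Add(Mul(-14, Mul(9, 4)), 7) = Add(Mul(-14, 36), 7) = Add(-504, 7) = -497)
Add(Add(Function('z')(-150, -370), m), -640001) = Add(Add(Add(484, Mul(-1, -370)), -497), -640001) = Add(Add(Add(484, 370), -497), -640001) = Add(Add(854, -497), -640001) = Add(357, -640001) = -639644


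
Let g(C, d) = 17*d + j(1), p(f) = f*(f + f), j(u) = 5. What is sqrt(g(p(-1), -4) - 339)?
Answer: I*sqrt(402) ≈ 20.05*I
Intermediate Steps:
p(f) = 2*f**2 (p(f) = f*(2*f) = 2*f**2)
g(C, d) = 5 + 17*d (g(C, d) = 17*d + 5 = 5 + 17*d)
sqrt(g(p(-1), -4) - 339) = sqrt((5 + 17*(-4)) - 339) = sqrt((5 - 68) - 339) = sqrt(-63 - 339) = sqrt(-402) = I*sqrt(402)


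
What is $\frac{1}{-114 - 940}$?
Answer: $- \frac{1}{1054} \approx -0.00094877$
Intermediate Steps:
$\frac{1}{-114 - 940} = \frac{1}{-1054} = - \frac{1}{1054}$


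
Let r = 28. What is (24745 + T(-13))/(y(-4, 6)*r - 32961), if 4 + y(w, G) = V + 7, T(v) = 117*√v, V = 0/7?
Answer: -24745/32877 - I*√13/281 ≈ -0.75265 - 0.012831*I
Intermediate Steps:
V = 0 (V = 0*(⅐) = 0)
y(w, G) = 3 (y(w, G) = -4 + (0 + 7) = -4 + 7 = 3)
(24745 + T(-13))/(y(-4, 6)*r - 32961) = (24745 + 117*√(-13))/(3*28 - 32961) = (24745 + 117*(I*√13))/(84 - 32961) = (24745 + 117*I*√13)/(-32877) = (24745 + 117*I*√13)*(-1/32877) = -24745/32877 - I*√13/281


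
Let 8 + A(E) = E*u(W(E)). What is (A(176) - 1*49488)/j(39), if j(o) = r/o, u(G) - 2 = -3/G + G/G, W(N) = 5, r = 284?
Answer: -2392338/355 ≈ -6739.0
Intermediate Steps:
u(G) = 3 - 3/G (u(G) = 2 + (-3/G + G/G) = 2 + (-3/G + 1) = 2 + (1 - 3/G) = 3 - 3/G)
A(E) = -8 + 12*E/5 (A(E) = -8 + E*(3 - 3/5) = -8 + E*(12/5) = -8 + 12*E/5)
j(o) = 284/o
(A(176) - 1*49488)/j(39) = ((-8 + (12/5)*176) - 1*49488)/((284/39)) = ((-8 + 2112/5) - 49488)/((284*(1/39))) = (2072/5 - 49488)/(284/39) = -245368/5*39/284 = -2392338/355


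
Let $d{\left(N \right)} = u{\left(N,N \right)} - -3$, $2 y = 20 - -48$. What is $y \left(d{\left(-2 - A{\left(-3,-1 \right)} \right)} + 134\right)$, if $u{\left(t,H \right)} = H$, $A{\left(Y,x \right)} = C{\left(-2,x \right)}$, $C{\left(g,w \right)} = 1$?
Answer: $4556$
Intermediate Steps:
$A{\left(Y,x \right)} = 1$
$y = 34$ ($y = \frac{20 - -48}{2} = \frac{20 + 48}{2} = \frac{1}{2} \cdot 68 = 34$)
$d{\left(N \right)} = 3 + N$ ($d{\left(N \right)} = N - -3 = N + 3 = 3 + N$)
$y \left(d{\left(-2 - A{\left(-3,-1 \right)} \right)} + 134\right) = 34 \left(\left(3 - 3\right) + 134\right) = 34 \left(0 + 134\right) = 34 \cdot 134 = 4556$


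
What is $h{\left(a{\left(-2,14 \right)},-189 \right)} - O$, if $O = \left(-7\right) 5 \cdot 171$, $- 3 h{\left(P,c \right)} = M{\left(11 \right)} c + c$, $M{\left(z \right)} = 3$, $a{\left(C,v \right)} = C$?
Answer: $6237$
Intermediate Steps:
$h{\left(P,c \right)} = - \frac{4 c}{3}$ ($h{\left(P,c \right)} = - \frac{3 c + c}{3} = - \frac{4 c}{3}$)
$O = -5985$ ($O = \left(-35\right) 171 = -5985$)
$h{\left(a{\left(-2,14 \right)},-189 \right)} - O = \left(- \frac{4}{3}\right) \left(-189\right) - -5985 = 252 + 5985 = 6237$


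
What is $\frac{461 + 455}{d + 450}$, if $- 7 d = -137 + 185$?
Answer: $\frac{3206}{1551} \approx 2.0671$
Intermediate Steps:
$d = - \frac{48}{7}$ ($d = - \frac{-137 + 185}{7} = \left(- \frac{1}{7}\right) 48 = - \frac{48}{7} \approx -6.8571$)
$\frac{461 + 455}{d + 450} = \frac{461 + 455}{- \frac{48}{7} + 450} = \frac{916}{\frac{3102}{7}} = 916 \cdot \frac{7}{3102} = \frac{3206}{1551}$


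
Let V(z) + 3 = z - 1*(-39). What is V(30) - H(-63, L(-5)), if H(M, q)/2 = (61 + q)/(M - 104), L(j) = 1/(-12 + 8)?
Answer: 22287/334 ≈ 66.728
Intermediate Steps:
V(z) = 36 + z (V(z) = -3 + (z - 1*(-39)) = -3 + (z + 39) = -3 + (39 + z) = 36 + z)
L(j) = -¼ (L(j) = 1/(-4) = -¼)
H(M, q) = 2*(61 + q)/(-104 + M) (H(M, q) = 2*((61 + q)/(M - 104)) = 2*((61 + q)/(-104 + M)) = 2*(61 + q)/(-104 + M))
V(30) - H(-63, L(-5)) = (36 + 30) - 2*(61 - ¼)/(-104 - 63) = 66 - 2*243/((-167)*4) = 66 - 2*(-1)*243/(167*4) = 66 - 1*(-243/334) = 66 + 243/334 = 22287/334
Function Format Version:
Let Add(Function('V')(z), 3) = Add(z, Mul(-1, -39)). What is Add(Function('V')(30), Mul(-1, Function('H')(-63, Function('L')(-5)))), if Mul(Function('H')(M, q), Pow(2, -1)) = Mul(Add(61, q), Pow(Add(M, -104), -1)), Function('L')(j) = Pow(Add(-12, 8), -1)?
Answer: Rational(22287, 334) ≈ 66.728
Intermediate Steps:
Function('V')(z) = Add(36, z) (Function('V')(z) = Add(-3, Add(z, Mul(-1, -39))) = Add(-3, Add(z, 39)) = Add(-3, Add(39, z)) = Add(36, z))
Function('L')(j) = Rational(-1, 4) (Function('L')(j) = Pow(-4, -1) = Rational(-1, 4))
Function('H')(M, q) = Mul(2, Pow(Add(-104, M), -1), Add(61, q)) (Function('H')(M, q) = Mul(2, Mul(Add(61, q), Pow(Add(M, -104), -1))) = Mul(2, Mul(Add(61, q), Pow(Add(-104, M), -1))) = Mul(2, Mul(Pow(Add(-104, M), -1), Add(61, q))) = Mul(2, Pow(Add(-104, M), -1), Add(61, q)))
Add(Function('V')(30), Mul(-1, Function('H')(-63, Function('L')(-5)))) = Add(Add(36, 30), Mul(-1, Mul(2, Pow(Add(-104, -63), -1), Add(61, Rational(-1, 4))))) = Add(66, Mul(-1, Mul(2, Pow(-167, -1), Rational(243, 4)))) = Add(66, Mul(-1, Mul(2, Rational(-1, 167), Rational(243, 4)))) = Add(66, Mul(-1, Rational(-243, 334))) = Add(66, Rational(243, 334)) = Rational(22287, 334)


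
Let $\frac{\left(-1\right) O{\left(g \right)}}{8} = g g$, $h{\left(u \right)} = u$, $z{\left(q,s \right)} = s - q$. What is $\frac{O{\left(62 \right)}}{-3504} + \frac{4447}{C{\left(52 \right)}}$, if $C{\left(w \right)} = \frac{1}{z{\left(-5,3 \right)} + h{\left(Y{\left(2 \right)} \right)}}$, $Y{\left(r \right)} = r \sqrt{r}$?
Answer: $\frac{7793066}{219} + 8894 \sqrt{2} \approx 48163.0$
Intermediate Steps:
$Y{\left(r \right)} = r^{\frac{3}{2}}$
$C{\left(w \right)} = \frac{1}{8 + 2 \sqrt{2}}$ ($C{\left(w \right)} = \frac{1}{\left(3 - -5\right) + 2^{\frac{3}{2}}} = \frac{1}{\left(3 + 5\right) + 2 \sqrt{2}} = \frac{1}{8 + 2 \sqrt{2}}$)
$O{\left(g \right)} = - 8 g^{2}$ ($O{\left(g \right)} = - 8 g g = - 8 g^{2}$)
$\frac{O{\left(62 \right)}}{-3504} + \frac{4447}{C{\left(52 \right)}} = \frac{\left(-8\right) 62^{2}}{-3504} + \frac{4447}{\frac{1}{7} - \frac{\sqrt{2}}{28}} = \left(-8\right) 3844 \left(- \frac{1}{3504}\right) + \frac{4447}{\frac{1}{7} - \frac{\sqrt{2}}{28}} = \left(-30752\right) \left(- \frac{1}{3504}\right) + \frac{4447}{\frac{1}{7} - \frac{\sqrt{2}}{28}} = \frac{1922}{219} + \frac{4447}{\frac{1}{7} - \frac{\sqrt{2}}{28}}$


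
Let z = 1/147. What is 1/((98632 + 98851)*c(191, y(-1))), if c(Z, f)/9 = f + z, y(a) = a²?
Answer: 49/87682452 ≈ 5.5883e-7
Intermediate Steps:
z = 1/147 ≈ 0.0068027
c(Z, f) = 3/49 + 9*f (c(Z, f) = 9*(f + 1/147) = 9*(1/147 + f) = 3/49 + 9*f)
1/((98632 + 98851)*c(191, y(-1))) = 1/((98632 + 98851)*(3/49 + 9*(-1)²)) = 1/(197483*(3/49 + 9*1)) = 1/(197483*(3/49 + 9)) = 1/(197483*(444/49)) = (1/197483)*(49/444) = 49/87682452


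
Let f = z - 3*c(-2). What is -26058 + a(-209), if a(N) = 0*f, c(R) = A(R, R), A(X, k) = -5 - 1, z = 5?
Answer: -26058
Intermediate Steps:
A(X, k) = -6
c(R) = -6
f = 23 (f = 5 - 3*(-6) = 5 + 18 = 23)
a(N) = 0 (a(N) = 0*23 = 0)
-26058 + a(-209) = -26058 + 0 = -26058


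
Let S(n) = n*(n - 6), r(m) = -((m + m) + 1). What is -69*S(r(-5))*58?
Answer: -108054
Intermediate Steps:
r(m) = -1 - 2*m (r(m) = -(2*m + 1) = -(1 + 2*m) = -1 - 2*m)
S(n) = n*(-6 + n)
-69*S(r(-5))*58 = -69*(-1 - 2*(-5))*(-6 + (-1 - 2*(-5)))*58 = -69*(-1 + 10)*(-6 + (-1 + 10))*58 = -621*(-6 + 9)*58 = -621*3*58 = -69*27*58 = -1863*58 = -108054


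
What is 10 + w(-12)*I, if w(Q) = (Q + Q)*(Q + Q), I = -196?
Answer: -112886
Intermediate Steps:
w(Q) = 4*Q² (w(Q) = (2*Q)*(2*Q) = 4*Q²)
10 + w(-12)*I = 10 + (4*(-12)²)*(-196) = 10 + (4*144)*(-196) = 10 + 576*(-196) = 10 - 112896 = -112886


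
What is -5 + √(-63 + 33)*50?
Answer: -5 + 50*I*√30 ≈ -5.0 + 273.86*I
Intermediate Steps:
-5 + √(-63 + 33)*50 = -5 + √(-30)*50 = -5 + (I*√30)*50 = -5 + 50*I*√30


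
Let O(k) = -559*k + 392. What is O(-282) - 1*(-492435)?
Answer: 650465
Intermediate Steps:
O(k) = 392 - 559*k
O(-282) - 1*(-492435) = (392 - 559*(-282)) - 1*(-492435) = (392 + 157638) + 492435 = 158030 + 492435 = 650465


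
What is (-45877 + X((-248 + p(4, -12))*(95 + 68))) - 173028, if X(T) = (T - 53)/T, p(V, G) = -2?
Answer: -8920337947/40750 ≈ -2.1890e+5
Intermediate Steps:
X(T) = (-53 + T)/T
(-45877 + X((-248 + p(4, -12))*(95 + 68))) - 173028 = (-45877 + (-53 + (-248 - 2)*(95 + 68))/(((-248 - 2)*(95 + 68)))) - 173028 = (-45877 + (-53 - 250*163)/((-250*163))) - 173028 = (-45877 + (-53 - 40750)/(-40750)) - 173028 = (-45877 - 1/40750*(-40803)) - 173028 = (-45877 + 40803/40750) - 173028 = -1869446947/40750 - 173028 = -8920337947/40750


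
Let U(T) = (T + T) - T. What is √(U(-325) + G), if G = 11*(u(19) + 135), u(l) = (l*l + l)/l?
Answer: 2*√345 ≈ 37.148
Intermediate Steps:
U(T) = T (U(T) = 2*T - T = T)
u(l) = (l + l²)/l (u(l) = (l² + l)/l = (l + l²)/l)
G = 1705 (G = 11*((1 + 19) + 135) = 11*(20 + 135) = 11*155 = 1705)
√(U(-325) + G) = √(-325 + 1705) = √1380 = 2*√345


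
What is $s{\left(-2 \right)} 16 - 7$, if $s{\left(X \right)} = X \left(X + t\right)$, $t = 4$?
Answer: $-71$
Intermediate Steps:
$s{\left(X \right)} = X \left(4 + X\right)$ ($s{\left(X \right)} = X \left(X + 4\right) = X \left(4 + X\right)$)
$s{\left(-2 \right)} 16 - 7 = - 2 \left(4 - 2\right) 16 - 7 = \left(-2\right) 2 \cdot 16 - 7 = \left(-4\right) 16 - 7 = -64 - 7 = -71$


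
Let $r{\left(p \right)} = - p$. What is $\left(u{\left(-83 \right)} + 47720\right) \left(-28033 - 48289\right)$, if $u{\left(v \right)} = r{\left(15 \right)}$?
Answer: $-3640941010$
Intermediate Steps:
$u{\left(v \right)} = -15$ ($u{\left(v \right)} = \left(-1\right) 15 = -15$)
$\left(u{\left(-83 \right)} + 47720\right) \left(-28033 - 48289\right) = \left(-15 + 47720\right) \left(-28033 - 48289\right) = 47705 \left(-76322\right) = -3640941010$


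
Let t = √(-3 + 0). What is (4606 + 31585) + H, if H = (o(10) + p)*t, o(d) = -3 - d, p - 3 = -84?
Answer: 36191 - 94*I*√3 ≈ 36191.0 - 162.81*I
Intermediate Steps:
p = -81 (p = 3 - 84 = -81)
t = I*√3 (t = √(-3) = I*√3 ≈ 1.732*I)
H = -94*I*√3 (H = ((-3 - 1*10) - 81)*(I*√3) = ((-3 - 10) - 81)*(I*√3) = (-13 - 81)*(I*√3) = -94*I*√3 ≈ -162.81*I)
(4606 + 31585) + H = (4606 + 31585) - 94*I*√3 = 36191 - 94*I*√3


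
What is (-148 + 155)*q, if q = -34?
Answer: -238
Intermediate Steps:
(-148 + 155)*q = (-148 + 155)*(-34) = 7*(-34) = -238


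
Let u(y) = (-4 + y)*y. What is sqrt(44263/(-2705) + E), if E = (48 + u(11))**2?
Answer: sqrt(114208784210)/2705 ≈ 124.93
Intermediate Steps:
u(y) = y*(-4 + y)
E = 15625 (E = (48 + 11*(-4 + 11))**2 = (48 + 11*7)**2 = (48 + 77)**2 = 125**2 = 15625)
sqrt(44263/(-2705) + E) = sqrt(44263/(-2705) + 15625) = sqrt(44263*(-1/2705) + 15625) = sqrt(-44263/2705 + 15625) = sqrt(42221362/2705) = sqrt(114208784210)/2705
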